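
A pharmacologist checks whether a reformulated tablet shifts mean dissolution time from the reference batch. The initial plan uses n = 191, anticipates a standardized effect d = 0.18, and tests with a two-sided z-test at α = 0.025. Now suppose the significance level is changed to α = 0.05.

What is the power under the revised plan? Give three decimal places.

δ = d·√n = 0.18 × √191 = 2.4876 (unchanged). New critical value: z_{0.025} = 1.960.
Revised power = Φ(δ − 1.960) + Φ(−δ − 1.960) = Φ(0.528) + Φ(-4.448) = 0.7011 + 0.0000 = 0.7011.

Power ≈ 0.701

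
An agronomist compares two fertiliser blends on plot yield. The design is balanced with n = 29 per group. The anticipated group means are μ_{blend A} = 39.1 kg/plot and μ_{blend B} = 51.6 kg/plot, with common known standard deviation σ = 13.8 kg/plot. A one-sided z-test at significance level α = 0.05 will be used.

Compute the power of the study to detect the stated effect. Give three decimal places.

Power ≈ 0.964

Standardized effect: d = |μ_{blend A} − μ_{blend B}| / σ = |39.1 − 51.6| / 13.8 = 0.9058
Noncentrality parameter: δ = d·√(n/2) = 0.9058 × √(29/2) = 3.4492
One-sided α = 0.05 → critical value z_{0.05} = 1.645.
Power = Φ(δ − 1.645) = Φ(1.804) = 0.9644.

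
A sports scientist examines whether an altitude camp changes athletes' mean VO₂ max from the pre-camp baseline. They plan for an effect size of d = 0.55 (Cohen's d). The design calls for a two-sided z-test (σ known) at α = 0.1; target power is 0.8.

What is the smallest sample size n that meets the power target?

n = 21

For power 0.8 need Φ(δ − z_{0.05}) = 0.8, so δ = z_{0.05} + z_{0.20} = 1.645 + 0.842 = 2.486.
(For δ > 0 the lower-tail rejection region contributes negligibly to power, so the one-term inversion is standard.)
δ = d·√n ⇒ n = (δ/d)² = (2.486 / 0.55)² = 20.44.
Rounding up, n = 21.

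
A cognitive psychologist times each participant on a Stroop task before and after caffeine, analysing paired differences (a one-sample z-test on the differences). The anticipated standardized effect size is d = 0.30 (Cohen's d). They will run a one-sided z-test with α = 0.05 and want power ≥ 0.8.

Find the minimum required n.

For power 0.8 need Φ(δ − z_{0.05}) = 0.8, so δ = z_{0.05} + z_{0.20} = 1.645 + 0.842 = 2.486.
δ = d·√n ⇒ n = (δ/d)² = (2.486 / 0.30)² = 68.70.
Rounding up, n = 69.

n = 69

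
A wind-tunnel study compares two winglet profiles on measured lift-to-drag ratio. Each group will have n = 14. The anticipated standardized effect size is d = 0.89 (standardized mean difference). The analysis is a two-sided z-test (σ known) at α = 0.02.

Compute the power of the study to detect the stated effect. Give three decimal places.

Noncentrality parameter: δ = d·√(n/2) = 0.89 × √(14/2) = 2.3547
Critical value for a two-sided test at α = 0.02: z_{α/2} = 2.326.
Power = Φ(δ − 2.326) + Φ(−δ − 2.326) = Φ(0.028) + Φ(-4.681) = 0.5113 + 0.0000 = 0.5113.

Power ≈ 0.511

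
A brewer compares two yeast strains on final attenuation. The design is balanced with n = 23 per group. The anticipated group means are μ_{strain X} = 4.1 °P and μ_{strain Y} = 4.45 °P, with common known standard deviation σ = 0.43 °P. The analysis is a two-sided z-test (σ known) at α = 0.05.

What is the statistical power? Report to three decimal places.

Standardized effect: d = |μ_{strain X} − μ_{strain Y}| / σ = |4.1 − 4.45| / 0.43 = 0.8140
Noncentrality parameter: δ = d·√(n/2) = 0.8140 × √(23/2) = 2.7603
Two-sided α = 0.05 → critical value z_{0.025} = 1.960.
Power = Φ(δ − 1.960) + Φ(−δ − 1.960) = Φ(0.800) + Φ(-4.720) = 0.7882 + 0.0000 = 0.7882.

Power ≈ 0.788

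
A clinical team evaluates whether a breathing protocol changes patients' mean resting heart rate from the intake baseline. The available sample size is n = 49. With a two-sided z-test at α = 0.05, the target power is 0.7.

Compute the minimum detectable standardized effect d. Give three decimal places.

Need Φ(δ − 1.960) = 0.7, so δ = 1.960 + 0.524 = 2.484.
(The second rejection-region term Φ(−δ − z_{α/2}) is negligible and dropped.)
δ = d·√n ⇒ d = δ/√n = 2.484/√49 = 0.3549.

d ≈ 0.355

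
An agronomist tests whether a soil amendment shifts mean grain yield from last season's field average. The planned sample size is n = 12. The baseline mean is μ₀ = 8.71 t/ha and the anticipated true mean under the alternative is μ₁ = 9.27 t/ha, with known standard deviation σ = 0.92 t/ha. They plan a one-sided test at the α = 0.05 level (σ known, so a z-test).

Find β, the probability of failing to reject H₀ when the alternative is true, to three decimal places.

Standardized effect: d = |μ₁ − μ₀| / σ = |9.27 − 8.71| / 0.92 = 0.6087
Noncentrality parameter: λ = d·√n = 0.6087 × √12 = 2.1086
One-sided α = 0.05 → critical value z_{0.05} = 1.645.
Power = P(Z > 1.645 − λ) = Φ(0.464) = 0.6786.
Type II error: β = 1 − power = 1 − 0.6786 = 0.3214.

β ≈ 0.321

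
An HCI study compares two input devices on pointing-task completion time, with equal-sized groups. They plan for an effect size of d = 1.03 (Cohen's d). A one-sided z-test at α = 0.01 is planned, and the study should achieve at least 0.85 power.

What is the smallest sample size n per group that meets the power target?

n = 22 per group

For power 0.85 need Φ(δ − z_{0.01}) = 0.85, so δ = z_{0.01} + z_{0.15} = 2.326 + 1.036 = 3.363.
δ = d·√(n/2) ⇒ n = 2(δ/d)² = 2 × (3.363 / 1.03)² = 21.32.
Round up to the next whole unit.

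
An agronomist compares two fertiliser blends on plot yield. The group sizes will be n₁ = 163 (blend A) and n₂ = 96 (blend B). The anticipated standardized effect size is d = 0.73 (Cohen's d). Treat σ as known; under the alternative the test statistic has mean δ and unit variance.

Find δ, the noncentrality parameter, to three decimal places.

The noncentrality parameter scales effect size by the design's sample-size factor: δ = d / √(1/n₁ + 1/n₂) = 0.73 / √(1/163 + 1/96) = 5.6742

δ ≈ 5.674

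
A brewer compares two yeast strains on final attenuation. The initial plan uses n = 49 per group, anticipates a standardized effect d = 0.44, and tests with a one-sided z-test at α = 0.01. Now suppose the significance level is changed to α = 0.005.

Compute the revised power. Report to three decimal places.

Power ≈ 0.345

δ = d·√(n/2) = 0.44 × √(49/2) = 2.1779 (unchanged). New critical value: z_{0.005} = 2.576.
Revised power = Φ(δ − 2.576) = Φ(-0.398) = 0.3453.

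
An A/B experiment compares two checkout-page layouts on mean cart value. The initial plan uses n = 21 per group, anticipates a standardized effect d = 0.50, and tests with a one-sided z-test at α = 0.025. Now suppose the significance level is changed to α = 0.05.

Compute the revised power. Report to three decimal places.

δ = d·√(n/2) = 0.50 × √(21/2) = 1.6202 (unchanged). New critical value: z_{0.05} = 1.645.
Revised power = Φ(δ − 1.645) = Φ(-0.025) = 0.4902.

Power ≈ 0.490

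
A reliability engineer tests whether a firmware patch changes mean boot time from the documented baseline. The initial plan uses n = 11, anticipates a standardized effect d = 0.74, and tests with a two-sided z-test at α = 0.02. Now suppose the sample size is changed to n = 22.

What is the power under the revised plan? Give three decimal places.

With n = 22: δ = d·√n = 0.74 × √22 = 3.4709. Critical value z_{0.01} = 2.326.
Revised power = Φ(δ − 2.326) + Φ(−δ − 2.326) = Φ(1.145) + Φ(-5.797) = 0.8738 + 0.0000 = 0.8738.

Power ≈ 0.874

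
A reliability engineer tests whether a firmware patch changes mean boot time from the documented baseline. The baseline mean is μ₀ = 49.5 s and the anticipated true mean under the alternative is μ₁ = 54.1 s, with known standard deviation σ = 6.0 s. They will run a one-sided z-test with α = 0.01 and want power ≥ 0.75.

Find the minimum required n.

n = 16

Standardized effect: d = |μ₁ − μ₀| / σ = |54.1 − 49.5| / 6.0 = 0.7667
Set Φ(δ − 2.326) = 0.75; then δ − 2.326 = Φ⁻¹(0.75) = 0.674, giving δ = 3.001.
δ = d·√n ⇒ n = (δ/d)² = (3.001 / 0.7667)² = 15.32.
Round up to the next whole unit.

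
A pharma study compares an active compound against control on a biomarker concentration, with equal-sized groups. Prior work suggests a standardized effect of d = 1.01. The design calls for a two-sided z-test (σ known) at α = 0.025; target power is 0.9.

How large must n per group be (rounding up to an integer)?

n = 25 per group

For power 0.9 need Φ(δ − z_{0.0125}) = 0.9, so δ = z_{0.0125} + z_{0.10} = 2.241 + 1.282 = 3.523.
(For δ > 0 the lower-tail rejection region contributes negligibly to power, so the one-term inversion is standard.)
δ = d·√(n/2) ⇒ n = 2(δ/d)² = 2 × (3.523 / 1.01)² = 24.33.
Round up to the next whole unit.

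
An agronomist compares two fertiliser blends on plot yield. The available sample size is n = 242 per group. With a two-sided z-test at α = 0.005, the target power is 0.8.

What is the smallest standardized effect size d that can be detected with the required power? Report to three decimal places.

d ≈ 0.332

Need Φ(δ − 2.807) = 0.8, so δ = 2.807 + 0.842 = 3.649.
(Lower-tail contribution to power is negligible for δ > 0.)
δ = d·√(n/2) ⇒ d = δ/√(n/2) = 3.649/√(242/2) = 0.3317.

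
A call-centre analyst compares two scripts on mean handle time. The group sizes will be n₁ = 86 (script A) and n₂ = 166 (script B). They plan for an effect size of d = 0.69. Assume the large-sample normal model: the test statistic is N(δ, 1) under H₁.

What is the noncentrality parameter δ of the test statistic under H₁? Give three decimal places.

δ ≈ 5.193

The noncentrality parameter scales effect size by the design's sample-size factor: δ = d / √(1/n₁ + 1/n₂) = 0.69 / √(1/86 + 1/166) = 5.1934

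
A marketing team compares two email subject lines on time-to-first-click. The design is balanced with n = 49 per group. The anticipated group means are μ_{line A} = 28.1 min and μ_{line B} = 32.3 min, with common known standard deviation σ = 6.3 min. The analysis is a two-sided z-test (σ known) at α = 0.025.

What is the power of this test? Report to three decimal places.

Standardized effect: d = |μ_{line A} − μ_{line B}| / σ = |28.1 − 32.3| / 6.3 = 0.6667
Noncentrality parameter: δ = d·√(n/2) = 0.6667 × √(49/2) = 3.2998
Two-sided α = 0.025 → critical value z_{0.0125} = 2.241.
Power = Φ(δ − 2.241) + Φ(−δ − 2.241) = Φ(1.058) + Φ(-5.541) = 0.8551 + 0.0000 = 0.8551.

Power ≈ 0.855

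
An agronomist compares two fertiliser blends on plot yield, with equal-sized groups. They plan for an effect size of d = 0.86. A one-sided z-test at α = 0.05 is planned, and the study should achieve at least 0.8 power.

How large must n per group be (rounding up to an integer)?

n = 17 per group

Set Φ(δ − 1.645) = 0.8; then δ − 1.645 = Φ⁻¹(0.8) = 0.842, giving δ = 2.486.
δ = d·√(n/2) ⇒ n = 2(δ/d)² = 2 × (2.486 / 0.86)² = 16.72.
Rounding up, n = 17 per group.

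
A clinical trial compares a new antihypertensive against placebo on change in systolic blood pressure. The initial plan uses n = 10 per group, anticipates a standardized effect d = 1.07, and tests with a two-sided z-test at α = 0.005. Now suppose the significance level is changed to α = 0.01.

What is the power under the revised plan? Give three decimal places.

Power ≈ 0.427

δ = d·√(n/2) = 1.07 × √(10/2) = 2.3926 (unchanged). New critical value: z_{0.005} = 2.576.
Revised power = Φ(δ − 2.576) + Φ(−δ − 2.576) = Φ(-0.183) + Φ(-4.968) = 0.4273 + 0.0000 = 0.4273.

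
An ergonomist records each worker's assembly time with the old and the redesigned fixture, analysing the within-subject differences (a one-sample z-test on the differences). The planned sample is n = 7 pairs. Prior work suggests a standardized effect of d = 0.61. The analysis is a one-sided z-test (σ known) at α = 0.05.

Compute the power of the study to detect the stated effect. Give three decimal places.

Power ≈ 0.488

Noncentrality parameter: δ = d·√n = 0.61 × √7 = 1.6139
One-sided α = 0.05 → critical value z_{0.05} = 1.645.
Power = Φ(δ − 1.645) = Φ(-0.031) = 0.4877.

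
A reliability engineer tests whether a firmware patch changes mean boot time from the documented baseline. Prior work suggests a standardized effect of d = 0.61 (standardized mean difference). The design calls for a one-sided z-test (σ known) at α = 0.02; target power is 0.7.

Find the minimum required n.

Set Φ(δ − 2.054) = 0.7; then δ − 2.054 = Φ⁻¹(0.7) = 0.524, giving δ = 2.578.
δ = d·√n ⇒ n = (δ/d)² = (2.578 / 0.61)² = 17.86.
Rounding up, n = 18.

n = 18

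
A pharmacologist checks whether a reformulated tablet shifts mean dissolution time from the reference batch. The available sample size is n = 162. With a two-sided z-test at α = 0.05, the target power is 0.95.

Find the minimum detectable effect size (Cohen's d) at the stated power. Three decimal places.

Need Φ(δ − 1.960) = 0.95, so δ = 1.960 + 1.645 = 3.605.
(The second rejection-region term Φ(−δ − z_{α/2}) is negligible and dropped.)
δ = d·√n ⇒ d = δ/√n = 3.605/√162 = 0.2832.

d ≈ 0.283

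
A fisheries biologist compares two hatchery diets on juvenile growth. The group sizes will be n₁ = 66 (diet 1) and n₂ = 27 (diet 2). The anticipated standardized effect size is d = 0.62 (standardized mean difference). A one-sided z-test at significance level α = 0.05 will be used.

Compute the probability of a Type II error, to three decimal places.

Noncentrality parameter: δ = d / √(1/n₁ + 1/n₂) = 0.62 / √(1/66 + 1/27) = 2.7140
Critical value for a one-sided test at α = 0.05: z_α = 1.645.
Power = P(Z > 1.645 − δ) = Φ(1.069) = 0.8575.
Type II error: β = 1 − power = 1 − 0.8575 = 0.1425.

β ≈ 0.143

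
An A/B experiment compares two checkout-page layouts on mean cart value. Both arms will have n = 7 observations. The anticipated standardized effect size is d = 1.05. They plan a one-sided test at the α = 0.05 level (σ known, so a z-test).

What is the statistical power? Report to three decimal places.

Power ≈ 0.625

Noncentrality parameter: δ = d·√(n/2) = 1.05 × √(7/2) = 1.9644
Critical value for a one-sided test at α = 0.05: z_α = 1.645.
Power = Φ(δ − 1.645) = Φ(0.320) = 0.6253.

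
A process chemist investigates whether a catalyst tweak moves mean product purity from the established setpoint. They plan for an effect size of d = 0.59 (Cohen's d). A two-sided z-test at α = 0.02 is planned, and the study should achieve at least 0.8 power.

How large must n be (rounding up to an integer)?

n = 29

For power 0.8 need Φ(δ − z_{0.01}) = 0.8, so δ = z_{0.01} + z_{0.20} = 2.326 + 0.842 = 3.168.
(The Φ(−δ − z_{α/2}) term is vanishingly small for δ > 0 and is dropped in the standard sample-size formula.)
δ = d·√n ⇒ n = (δ/d)² = (3.168 / 0.59)² = 28.83.
Rounding up, n = 29.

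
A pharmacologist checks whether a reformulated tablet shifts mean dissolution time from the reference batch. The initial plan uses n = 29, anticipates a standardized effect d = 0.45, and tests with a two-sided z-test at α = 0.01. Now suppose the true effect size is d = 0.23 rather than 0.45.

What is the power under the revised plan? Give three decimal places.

With d = 0.23: δ = d·√n = 0.23 × √29 = 1.2386. Critical value z_{0.005} = 2.576.
Revised power = Φ(δ − 2.576) + Φ(−δ − 2.576) = Φ(-1.337) + Φ(-3.814) = 0.0906 + 0.0001 = 0.0906.

Power ≈ 0.091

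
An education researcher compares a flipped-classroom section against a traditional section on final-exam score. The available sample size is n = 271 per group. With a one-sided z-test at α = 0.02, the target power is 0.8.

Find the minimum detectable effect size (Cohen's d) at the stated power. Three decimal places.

Required noncentrality: δ = z_{0.02} + z_{0.20} = 2.054 + 0.842 = 2.895.
δ = d·√(n/2) ⇒ d = δ/√(n/2) = 2.895/√(271/2) = 0.2487.

d ≈ 0.249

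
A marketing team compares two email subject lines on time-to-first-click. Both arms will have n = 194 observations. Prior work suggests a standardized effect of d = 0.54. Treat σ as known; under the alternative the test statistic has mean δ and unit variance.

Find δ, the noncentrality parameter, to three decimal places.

δ ≈ 5.318

The noncentrality parameter scales effect size by the design's sample-size factor: δ = d·√(n/2) = 0.54 × √(194/2) = 5.3184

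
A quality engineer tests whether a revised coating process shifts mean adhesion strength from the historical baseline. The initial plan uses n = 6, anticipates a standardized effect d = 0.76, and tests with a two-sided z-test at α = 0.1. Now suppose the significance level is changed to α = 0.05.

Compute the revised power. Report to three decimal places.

δ = d·√n = 0.76 × √6 = 1.8616 (unchanged). New critical value: z_{0.025} = 1.960.
Revised power = Φ(δ − 1.960) + Φ(−δ − 1.960) = Φ(-0.098) + Φ(-3.822) = 0.4608 + 0.0001 = 0.4609.

Power ≈ 0.461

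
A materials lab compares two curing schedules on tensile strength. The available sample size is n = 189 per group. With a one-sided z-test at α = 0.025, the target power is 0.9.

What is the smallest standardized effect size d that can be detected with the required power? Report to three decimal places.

Required noncentrality: δ = z_{0.025} + z_{0.10} = 1.960 + 1.282 = 3.242.
δ = d·√(n/2) ⇒ d = δ/√(n/2) = 3.242/√(189/2) = 0.3335.

d ≈ 0.333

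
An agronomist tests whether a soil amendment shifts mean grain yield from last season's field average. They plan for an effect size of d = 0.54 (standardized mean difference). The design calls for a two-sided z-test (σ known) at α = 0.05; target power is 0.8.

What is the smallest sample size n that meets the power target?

For power 0.8 need Φ(δ − z_{0.025}) = 0.8, so δ = z_{0.025} + z_{0.20} = 1.960 + 0.842 = 2.802.
(For δ > 0 the lower-tail rejection region contributes negligibly to power, so the one-term inversion is standard.)
δ = d·√n ⇒ n = (δ/d)² = (2.802 / 0.54)² = 26.92.
Round up to the next whole unit.

n = 27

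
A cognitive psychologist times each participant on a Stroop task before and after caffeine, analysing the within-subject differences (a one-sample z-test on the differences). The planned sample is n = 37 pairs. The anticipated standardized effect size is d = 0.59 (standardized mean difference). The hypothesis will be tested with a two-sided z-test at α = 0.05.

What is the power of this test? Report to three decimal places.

Noncentrality parameter: δ = d·√n = 0.59 × √37 = 3.5888
Two-sided α = 0.05 → critical value z_{0.025} = 1.960.
Power = Φ(δ − 1.960) + Φ(−δ − 1.960) = Φ(1.629) + Φ(-5.549) = 0.9483 + 0.0000 = 0.9483.

Power ≈ 0.948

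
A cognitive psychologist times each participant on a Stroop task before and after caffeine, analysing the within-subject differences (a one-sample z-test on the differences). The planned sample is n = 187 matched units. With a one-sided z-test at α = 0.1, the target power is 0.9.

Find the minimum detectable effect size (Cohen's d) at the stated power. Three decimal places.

d ≈ 0.187

Need Φ(δ − 1.282) = 0.9, so δ = 1.282 + 1.282 = 2.563.
δ = d·√n ⇒ d = δ/√n = 2.563/√187 = 0.1874.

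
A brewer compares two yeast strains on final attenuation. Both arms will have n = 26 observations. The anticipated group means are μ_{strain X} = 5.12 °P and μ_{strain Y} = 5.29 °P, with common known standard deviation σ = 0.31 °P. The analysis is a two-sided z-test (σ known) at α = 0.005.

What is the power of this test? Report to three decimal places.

Standardized effect: d = |μ_{strain X} − μ_{strain Y}| / σ = |5.12 − 5.29| / 0.31 = 0.5484
Noncentrality parameter: δ = d·√(n/2) = 0.5484 × √(26/2) = 1.9772
Critical value for a two-sided test at α = 0.005: z_{α/2} = 2.807.
Power = Φ(δ − 2.807) + Φ(−δ − 2.807) = Φ(-0.830) + Φ(-4.784) = 0.2033 + 0.0000 = 0.2033.

Power ≈ 0.203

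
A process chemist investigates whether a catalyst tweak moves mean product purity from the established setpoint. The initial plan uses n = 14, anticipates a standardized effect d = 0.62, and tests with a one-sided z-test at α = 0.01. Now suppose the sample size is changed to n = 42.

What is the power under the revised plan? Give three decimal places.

With n = 42: δ = d·√n = 0.62 × √42 = 4.0181. Critical value z_{0.01} = 2.326.
Revised power = P(Z > 2.326 − δ) = Φ(1.692) = 0.9546.

Power ≈ 0.955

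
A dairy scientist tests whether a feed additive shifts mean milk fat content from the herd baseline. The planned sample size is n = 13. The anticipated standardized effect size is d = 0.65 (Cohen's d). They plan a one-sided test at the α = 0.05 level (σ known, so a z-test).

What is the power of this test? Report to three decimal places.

Power ≈ 0.758

Noncentrality parameter: δ = d·√n = 0.65 × √13 = 2.3436
Critical value for a one-sided test at α = 0.05: z_α = 1.645.
Power = Φ(δ − 1.645) = Φ(0.699) = 0.7576.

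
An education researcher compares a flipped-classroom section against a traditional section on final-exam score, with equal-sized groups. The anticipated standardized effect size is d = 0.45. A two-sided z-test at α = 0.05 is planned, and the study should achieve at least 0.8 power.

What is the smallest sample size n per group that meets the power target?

n = 78 per group

For power 0.8 need Φ(δ − z_{0.025}) = 0.8, so δ = z_{0.025} + z_{0.20} = 1.960 + 0.842 = 2.802.
(Ignoring the negligible lower-tail rejection probability gives the usual closed-form inversion.)
δ = d·√(n/2) ⇒ n = 2(δ/d)² = 2 × (2.802 / 0.45)² = 77.52.
Rounding up, n = 78 per group.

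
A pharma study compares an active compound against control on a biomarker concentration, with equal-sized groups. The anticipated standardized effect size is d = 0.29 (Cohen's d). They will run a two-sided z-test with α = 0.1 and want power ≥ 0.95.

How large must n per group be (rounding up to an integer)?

For power 0.95 need Φ(δ − z_{0.05}) = 0.95, so δ = z_{0.05} + z_{0.05} = 1.645 + 1.645 = 3.290.
(The Φ(−δ − z_{α/2}) term is vanishingly small for δ > 0 and is dropped in the standard sample-size formula.)
δ = d·√(n/2) ⇒ n = 2(δ/d)² = 2 × (3.290 / 0.29)² = 257.36.
Round up to the next whole unit.

n = 258 per group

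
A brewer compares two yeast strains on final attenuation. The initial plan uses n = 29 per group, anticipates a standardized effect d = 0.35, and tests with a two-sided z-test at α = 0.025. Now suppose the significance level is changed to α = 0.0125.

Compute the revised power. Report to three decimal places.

δ = d·√(n/2) = 0.35 × √(29/2) = 1.3328 (unchanged). New critical value: z_{0.0063} = 2.498.
Revised power = Φ(δ − 2.498) + Φ(−δ − 2.498) = Φ(-1.165) + Φ(-3.830) = 0.1220 + 0.0001 = 0.1221.

Power ≈ 0.122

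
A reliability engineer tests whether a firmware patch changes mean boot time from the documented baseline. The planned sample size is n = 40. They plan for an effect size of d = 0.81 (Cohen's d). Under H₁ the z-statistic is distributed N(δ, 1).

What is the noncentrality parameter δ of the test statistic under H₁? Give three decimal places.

The noncentrality parameter scales effect size by the design's sample-size factor: δ = d·√n = 0.81 × √40 = 5.1229

δ ≈ 5.123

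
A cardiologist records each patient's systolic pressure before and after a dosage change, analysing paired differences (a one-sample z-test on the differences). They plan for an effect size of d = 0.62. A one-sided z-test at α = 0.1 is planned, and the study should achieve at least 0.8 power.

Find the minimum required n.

n = 12

For power 0.8 need Φ(δ − z_{0.1}) = 0.8, so δ = z_{0.1} + z_{0.20} = 1.282 + 0.842 = 2.123.
δ = d·√n ⇒ n = (δ/d)² = (2.123 / 0.62)² = 11.73.
Round up to the next whole unit.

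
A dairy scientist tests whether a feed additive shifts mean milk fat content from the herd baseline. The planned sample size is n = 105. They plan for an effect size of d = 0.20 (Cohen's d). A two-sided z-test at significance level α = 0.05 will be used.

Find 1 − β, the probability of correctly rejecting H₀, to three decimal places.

Power ≈ 0.536

Noncentrality parameter: δ = d·√n = 0.20 × √105 = 2.0494
Two-sided α = 0.05 → critical value z_{0.025} = 1.960.
Power = Φ(δ − 1.960) + Φ(−δ − 1.960) = Φ(0.089) + Φ(-4.009) = 0.5356 + 0.0000 = 0.5357.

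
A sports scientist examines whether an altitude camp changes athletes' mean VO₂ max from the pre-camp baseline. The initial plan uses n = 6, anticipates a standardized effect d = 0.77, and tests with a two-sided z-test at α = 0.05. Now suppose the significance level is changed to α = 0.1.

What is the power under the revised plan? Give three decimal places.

Power ≈ 0.596

δ = d·√n = 0.77 × √6 = 1.8861 (unchanged). New critical value: z_{0.05} = 1.645.
Revised power = Φ(δ − 1.645) + Φ(−δ − 1.645) = Φ(0.241) + Φ(-3.531) = 0.5953 + 0.0002 = 0.5955.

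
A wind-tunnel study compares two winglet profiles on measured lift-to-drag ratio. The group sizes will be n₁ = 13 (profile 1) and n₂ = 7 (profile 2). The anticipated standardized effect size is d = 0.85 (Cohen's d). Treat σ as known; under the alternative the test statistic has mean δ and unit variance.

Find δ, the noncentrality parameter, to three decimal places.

The noncentrality parameter scales effect size by the design's sample-size factor: δ = d / √(1/n₁ + 1/n₂) = 0.85 / √(1/13 + 1/7) = 1.8131

δ ≈ 1.813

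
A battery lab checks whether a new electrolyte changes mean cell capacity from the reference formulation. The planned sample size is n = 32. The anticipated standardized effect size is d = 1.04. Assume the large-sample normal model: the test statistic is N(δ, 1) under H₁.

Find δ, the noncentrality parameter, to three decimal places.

The noncentrality parameter scales effect size by the design's sample-size factor: δ = d·√n = 1.04 × √32 = 5.8831

δ ≈ 5.883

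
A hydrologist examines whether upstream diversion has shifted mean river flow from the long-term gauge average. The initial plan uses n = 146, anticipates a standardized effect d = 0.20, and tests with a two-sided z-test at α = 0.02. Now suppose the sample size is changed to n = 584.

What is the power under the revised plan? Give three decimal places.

Power ≈ 0.994

With n = 584: δ = d·√n = 0.20 × √584 = 4.8332. Critical value z_{0.01} = 2.326.
Revised power = Φ(δ − 2.326) + Φ(−δ − 2.326) = Φ(2.507) + Φ(-7.160) = 0.9939 + 0.0000 = 0.9939.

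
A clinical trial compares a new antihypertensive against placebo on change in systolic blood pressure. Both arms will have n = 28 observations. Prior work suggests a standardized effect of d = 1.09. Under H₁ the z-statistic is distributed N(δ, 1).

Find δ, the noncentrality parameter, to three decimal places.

δ ≈ 4.078

The noncentrality parameter scales effect size by the design's sample-size factor: δ = d·√(n/2) = 1.09 × √(28/2) = 4.0784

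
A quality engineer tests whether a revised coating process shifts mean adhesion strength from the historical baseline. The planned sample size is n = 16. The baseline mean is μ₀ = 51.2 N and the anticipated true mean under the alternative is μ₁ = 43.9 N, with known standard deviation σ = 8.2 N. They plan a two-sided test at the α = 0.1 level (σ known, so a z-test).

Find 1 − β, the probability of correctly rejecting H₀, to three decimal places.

Standardized effect: d = |μ₁ − μ₀| / σ = |43.9 − 51.2| / 8.2 = 0.8902
Noncentrality parameter: δ = d·√n = 0.8902 × √16 = 3.5610
Critical value for a two-sided test at α = 0.1: z_{α/2} = 1.645.
Power = Φ(δ − 1.645) + Φ(−δ − 1.645) = Φ(1.916) + Φ(-5.206) = 0.9723 + 0.0000 = 0.9723.

Power ≈ 0.972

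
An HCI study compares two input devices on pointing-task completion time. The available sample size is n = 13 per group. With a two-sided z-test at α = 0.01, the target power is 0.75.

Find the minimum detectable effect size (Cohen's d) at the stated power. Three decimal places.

Need Φ(δ − 2.576) = 0.75, so δ = 2.576 + 0.674 = 3.250.
(The second rejection-region term Φ(−δ − z_{α/2}) is negligible and dropped.)
δ = d·√(n/2) ⇒ d = δ/√(n/2) = 3.250/√(13/2) = 1.2749.

d ≈ 1.275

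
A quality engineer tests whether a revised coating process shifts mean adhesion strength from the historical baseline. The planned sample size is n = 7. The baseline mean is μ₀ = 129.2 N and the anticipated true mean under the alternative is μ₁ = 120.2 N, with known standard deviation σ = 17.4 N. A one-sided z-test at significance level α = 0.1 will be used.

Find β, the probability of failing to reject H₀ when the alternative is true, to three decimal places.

β ≈ 0.465

Standardized effect: d = |μ₁ − μ₀| / σ = |120.2 − 129.2| / 17.4 = 0.5172
Noncentrality parameter: δ = d·√n = 0.5172 × √7 = 1.3685
One-sided α = 0.1 → critical value z_{0.1} = 1.282.
Power = Φ(δ − 1.282) = Φ(0.087) = 0.5346.
Type II error: β = 1 − power = 1 − 0.5346 = 0.4654.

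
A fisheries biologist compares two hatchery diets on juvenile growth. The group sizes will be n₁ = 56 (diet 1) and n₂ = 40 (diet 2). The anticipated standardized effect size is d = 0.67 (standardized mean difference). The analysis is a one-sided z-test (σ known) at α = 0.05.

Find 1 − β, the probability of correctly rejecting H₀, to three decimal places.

Power ≈ 0.944

Noncentrality parameter: δ = d / √(1/n₁ + 1/n₂) = 0.67 / √(1/56 + 1/40) = 3.2364
Critical value for a one-sided test at α = 0.05: z_α = 1.645.
Power = Φ(δ − 1.645) = Φ(1.592) = 0.9443.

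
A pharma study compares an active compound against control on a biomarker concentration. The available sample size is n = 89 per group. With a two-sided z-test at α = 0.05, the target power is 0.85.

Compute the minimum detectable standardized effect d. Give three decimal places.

d ≈ 0.449

Need Φ(δ − 1.960) = 0.85, so δ = 1.960 + 1.036 = 2.996.
(The second rejection-region term Φ(−δ − z_{α/2}) is negligible and dropped.)
δ = d·√(n/2) ⇒ d = δ/√(n/2) = 2.996/√(89/2) = 0.4492.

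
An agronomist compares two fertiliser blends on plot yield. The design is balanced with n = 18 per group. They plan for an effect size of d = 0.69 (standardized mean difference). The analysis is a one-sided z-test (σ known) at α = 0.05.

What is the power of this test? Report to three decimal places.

Noncentrality parameter: δ = d·√(n/2) = 0.69 × √(18/2) = 2.0700
Critical value for a one-sided test at α = 0.05: z_α = 1.645.
Power = P(Z > 1.645 − δ) = Φ(0.425) = 0.6646.

Power ≈ 0.665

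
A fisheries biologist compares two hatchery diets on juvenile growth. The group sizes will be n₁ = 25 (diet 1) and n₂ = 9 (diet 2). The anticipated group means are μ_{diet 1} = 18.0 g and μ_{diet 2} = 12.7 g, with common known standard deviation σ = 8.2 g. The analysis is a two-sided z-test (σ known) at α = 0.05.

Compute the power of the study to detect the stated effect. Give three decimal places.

Standardized effect: d = |μ_{diet 1} − μ_{diet 2}| / σ = |18.0 − 12.7| / 8.2 = 0.6463
Noncentrality parameter: δ = d / √(1/n₁ + 1/n₂) = 0.6463 / √(1/25 + 1/9) = 1.6627
Two-sided α = 0.05 → critical value z_{0.025} = 1.960.
Power = Φ(δ − 1.960) + Φ(−δ − 1.960) = Φ(-0.297) + Φ(-3.623) = 0.3831 + 0.0001 = 0.3833.

Power ≈ 0.383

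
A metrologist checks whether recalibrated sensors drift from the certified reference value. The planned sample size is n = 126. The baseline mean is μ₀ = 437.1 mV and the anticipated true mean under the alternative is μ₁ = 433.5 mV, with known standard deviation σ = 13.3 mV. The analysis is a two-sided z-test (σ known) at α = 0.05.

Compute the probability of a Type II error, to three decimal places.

Standardized effect: d = |μ₁ − μ₀| / σ = |433.5 − 437.1| / 13.3 = 0.2707
Noncentrality parameter: δ = d·√n = 0.2707 × √126 = 3.0383
Two-sided α = 0.05 → critical value z_{0.025} = 1.960.
Power = Φ(δ − 1.960) + Φ(−δ − 1.960) = Φ(1.078) + Φ(-4.998) = 0.8596 + 0.0000 = 0.8596.
Type II error: β = 1 − power = 1 − 0.8596 = 0.1404.

β ≈ 0.140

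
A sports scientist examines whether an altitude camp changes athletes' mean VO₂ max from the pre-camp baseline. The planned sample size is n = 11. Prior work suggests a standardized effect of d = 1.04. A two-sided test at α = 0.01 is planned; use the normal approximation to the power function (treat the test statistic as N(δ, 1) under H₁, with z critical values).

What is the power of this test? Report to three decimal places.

Noncentrality parameter: δ = d·√n = 1.04 × √11 = 3.4493
Critical value for a two-sided test at α = 0.01: z_{α/2} = 2.576.
Power = Φ(δ − 2.576) + Φ(−δ − 2.576) = Φ(0.873) + Φ(-6.025) = 0.8088 + 0.0000 = 0.8088.

Power ≈ 0.809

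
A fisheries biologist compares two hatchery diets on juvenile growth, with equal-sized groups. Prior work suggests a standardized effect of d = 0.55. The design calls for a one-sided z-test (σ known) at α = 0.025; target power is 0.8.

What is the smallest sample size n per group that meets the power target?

Set Φ(δ − 1.960) = 0.8; then δ − 1.960 = Φ⁻¹(0.8) = 0.842, giving δ = 2.802.
δ = d·√(n/2) ⇒ n = 2(δ/d)² = 2 × (2.802 / 0.55)² = 51.89.
Round up to the next whole unit.

n = 52 per group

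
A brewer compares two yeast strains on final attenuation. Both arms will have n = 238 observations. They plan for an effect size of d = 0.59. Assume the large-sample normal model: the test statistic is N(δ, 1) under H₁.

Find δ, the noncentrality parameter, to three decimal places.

δ = d·√(n/2) = 0.59 × √(238/2) = 6.4361

δ ≈ 6.436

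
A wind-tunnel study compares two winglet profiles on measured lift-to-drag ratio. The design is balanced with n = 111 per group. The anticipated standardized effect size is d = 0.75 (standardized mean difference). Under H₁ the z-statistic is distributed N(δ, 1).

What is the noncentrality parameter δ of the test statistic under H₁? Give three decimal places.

The noncentrality parameter scales effect size by the design's sample-size factor: δ = d·√(n/2) = 0.75 × √(111/2) = 5.5874

δ ≈ 5.587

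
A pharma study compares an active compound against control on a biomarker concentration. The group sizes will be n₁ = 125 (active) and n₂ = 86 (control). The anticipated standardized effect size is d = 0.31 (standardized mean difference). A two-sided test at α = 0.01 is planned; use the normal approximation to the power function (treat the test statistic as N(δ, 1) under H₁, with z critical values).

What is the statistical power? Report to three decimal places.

Power ≈ 0.358

Noncentrality parameter: δ = d / √(1/n₁ + 1/n₂) = 0.31 / √(1/125 + 1/86) = 2.2127
Critical value for a two-sided test at α = 0.01: z_{α/2} = 2.576.
Power = Φ(δ − 2.576) + Φ(−δ − 2.576) = Φ(-0.363) + Φ(-4.789) = 0.3583 + 0.0000 = 0.3583.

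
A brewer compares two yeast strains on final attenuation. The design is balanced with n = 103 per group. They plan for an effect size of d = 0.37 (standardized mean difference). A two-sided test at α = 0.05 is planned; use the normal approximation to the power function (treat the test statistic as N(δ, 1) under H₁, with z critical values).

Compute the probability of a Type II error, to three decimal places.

β ≈ 0.243

Noncentrality parameter: δ = d·√(n/2) = 0.37 × √(103/2) = 2.6552
Critical value for a two-sided test at α = 0.05: z_{α/2} = 1.960.
Power = Φ(δ − 1.960) + Φ(−δ − 1.960) = Φ(0.695) + Φ(-4.615) = 0.7566 + 0.0000 = 0.7566.
Type II error: β = 1 − power = 1 − 0.7566 = 0.2434.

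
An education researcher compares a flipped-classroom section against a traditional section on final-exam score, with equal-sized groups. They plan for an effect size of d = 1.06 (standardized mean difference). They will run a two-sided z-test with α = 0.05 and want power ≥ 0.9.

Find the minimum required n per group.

For power 0.9 need Φ(δ − z_{0.025}) = 0.9, so δ = z_{0.025} + z_{0.10} = 1.960 + 1.282 = 3.242.
(Ignoring the negligible lower-tail rejection probability gives the usual closed-form inversion.)
δ = d·√(n/2) ⇒ n = 2(δ/d)² = 2 × (3.242 / 1.06)² = 18.70.
Rounding up, n = 19 per group.

n = 19 per group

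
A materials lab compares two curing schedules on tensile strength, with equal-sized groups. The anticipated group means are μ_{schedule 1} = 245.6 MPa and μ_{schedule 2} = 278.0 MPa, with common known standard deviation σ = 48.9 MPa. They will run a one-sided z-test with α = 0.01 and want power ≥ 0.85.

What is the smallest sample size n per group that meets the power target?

n = 52 per group

Standardized effect: d = |μ_{schedule 1} − μ_{schedule 2}| / σ = |245.6 − 278.0| / 48.9 = 0.6626
Set Φ(δ − 2.326) = 0.85; then δ − 2.326 = Φ⁻¹(0.85) = 1.036, giving δ = 3.363.
δ = d·√(n/2) ⇒ n = 2(δ/d)² = 2 × (3.363 / 0.6626)² = 51.52.
Rounding up, n = 52 per group.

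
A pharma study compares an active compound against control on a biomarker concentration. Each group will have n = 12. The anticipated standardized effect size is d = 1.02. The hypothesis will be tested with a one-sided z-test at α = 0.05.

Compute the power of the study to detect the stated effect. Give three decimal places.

Noncentrality parameter: δ = d·√(n/2) = 1.02 × √(12/2) = 2.4985
Critical value for a one-sided test at α = 0.05: z_α = 1.645.
Power = P(Z > 1.645 − δ) = Φ(0.854) = 0.8033.

Power ≈ 0.803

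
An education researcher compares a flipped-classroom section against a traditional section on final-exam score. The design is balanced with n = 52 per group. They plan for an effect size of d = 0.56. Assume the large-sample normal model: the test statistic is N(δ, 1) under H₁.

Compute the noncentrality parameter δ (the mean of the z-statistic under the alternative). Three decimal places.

δ ≈ 2.855

The noncentrality parameter scales effect size by the design's sample-size factor: δ = d·√(n/2) = 0.56 × √(52/2) = 2.8555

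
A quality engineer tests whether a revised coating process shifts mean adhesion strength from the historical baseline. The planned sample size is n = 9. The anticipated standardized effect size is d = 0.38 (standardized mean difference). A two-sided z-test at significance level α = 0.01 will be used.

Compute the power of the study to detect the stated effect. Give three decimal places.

Power ≈ 0.076

Noncentrality parameter: δ = d·√n = 0.38 × √9 = 1.1400
Critical value for a two-sided test at α = 0.01: z_{α/2} = 2.576.
Power = Φ(δ − 2.576) + Φ(−δ − 2.576) = Φ(-1.436) + Φ(-3.716) = 0.0755 + 0.0001 = 0.0756.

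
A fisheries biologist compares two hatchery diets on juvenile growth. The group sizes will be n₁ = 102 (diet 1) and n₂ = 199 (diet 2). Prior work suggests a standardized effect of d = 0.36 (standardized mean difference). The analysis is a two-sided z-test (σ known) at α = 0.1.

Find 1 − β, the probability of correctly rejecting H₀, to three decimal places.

Noncentrality parameter: δ = d / √(1/n₁ + 1/n₂) = 0.36 / √(1/102 + 1/199) = 2.9563
Critical value for a two-sided test at α = 0.1: z_{α/2} = 1.645.
Power = Φ(δ − 1.645) + Φ(−δ − 1.645) = Φ(1.311) + Φ(-4.601) = 0.9051 + 0.0000 = 0.9051.

Power ≈ 0.905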